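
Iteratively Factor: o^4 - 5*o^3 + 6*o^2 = (o)*(o^3 - 5*o^2 + 6*o) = o^2*(o^2 - 5*o + 6) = o^2*(o - 3)*(o - 2)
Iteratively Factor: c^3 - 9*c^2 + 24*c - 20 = (c - 2)*(c^2 - 7*c + 10) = (c - 2)^2*(c - 5)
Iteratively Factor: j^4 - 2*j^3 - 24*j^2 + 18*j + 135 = (j - 5)*(j^3 + 3*j^2 - 9*j - 27) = (j - 5)*(j + 3)*(j^2 - 9) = (j - 5)*(j - 3)*(j + 3)*(j + 3)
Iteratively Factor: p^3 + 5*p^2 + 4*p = (p)*(p^2 + 5*p + 4) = p*(p + 1)*(p + 4)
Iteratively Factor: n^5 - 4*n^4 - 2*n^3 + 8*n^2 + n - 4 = (n - 1)*(n^4 - 3*n^3 - 5*n^2 + 3*n + 4) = (n - 1)*(n + 1)*(n^3 - 4*n^2 - n + 4) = (n - 4)*(n - 1)*(n + 1)*(n^2 - 1) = (n - 4)*(n - 1)*(n + 1)^2*(n - 1)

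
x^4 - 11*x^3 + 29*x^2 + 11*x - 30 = (x - 6)*(x - 5)*(x - 1)*(x + 1)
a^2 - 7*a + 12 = (a - 4)*(a - 3)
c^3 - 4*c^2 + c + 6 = (c - 3)*(c - 2)*(c + 1)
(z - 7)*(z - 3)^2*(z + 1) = z^4 - 12*z^3 + 38*z^2 - 12*z - 63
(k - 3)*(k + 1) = k^2 - 2*k - 3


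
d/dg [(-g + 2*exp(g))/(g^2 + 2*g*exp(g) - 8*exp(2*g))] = (4*exp(g) + 1)/(g^2 + 8*g*exp(g) + 16*exp(2*g))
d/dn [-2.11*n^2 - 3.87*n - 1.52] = -4.22*n - 3.87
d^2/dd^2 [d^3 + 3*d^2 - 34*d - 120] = 6*d + 6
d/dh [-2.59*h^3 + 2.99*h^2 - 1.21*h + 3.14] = -7.77*h^2 + 5.98*h - 1.21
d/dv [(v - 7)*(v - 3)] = 2*v - 10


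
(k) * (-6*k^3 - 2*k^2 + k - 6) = -6*k^4 - 2*k^3 + k^2 - 6*k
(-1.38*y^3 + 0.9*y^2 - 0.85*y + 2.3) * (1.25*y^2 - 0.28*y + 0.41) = -1.725*y^5 + 1.5114*y^4 - 1.8803*y^3 + 3.482*y^2 - 0.9925*y + 0.943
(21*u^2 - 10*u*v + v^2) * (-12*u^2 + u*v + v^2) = -252*u^4 + 141*u^3*v - u^2*v^2 - 9*u*v^3 + v^4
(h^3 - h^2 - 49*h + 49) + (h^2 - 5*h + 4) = h^3 - 54*h + 53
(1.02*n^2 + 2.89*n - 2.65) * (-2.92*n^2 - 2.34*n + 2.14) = -2.9784*n^4 - 10.8256*n^3 + 3.1582*n^2 + 12.3856*n - 5.671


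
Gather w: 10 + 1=11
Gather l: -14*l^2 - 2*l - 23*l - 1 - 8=-14*l^2 - 25*l - 9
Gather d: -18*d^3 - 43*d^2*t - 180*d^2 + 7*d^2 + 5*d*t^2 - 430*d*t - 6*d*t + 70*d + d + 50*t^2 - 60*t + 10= -18*d^3 + d^2*(-43*t - 173) + d*(5*t^2 - 436*t + 71) + 50*t^2 - 60*t + 10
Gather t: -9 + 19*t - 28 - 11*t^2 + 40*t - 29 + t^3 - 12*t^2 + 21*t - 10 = t^3 - 23*t^2 + 80*t - 76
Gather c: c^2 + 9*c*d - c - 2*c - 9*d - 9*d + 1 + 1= c^2 + c*(9*d - 3) - 18*d + 2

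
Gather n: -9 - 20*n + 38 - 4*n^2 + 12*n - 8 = -4*n^2 - 8*n + 21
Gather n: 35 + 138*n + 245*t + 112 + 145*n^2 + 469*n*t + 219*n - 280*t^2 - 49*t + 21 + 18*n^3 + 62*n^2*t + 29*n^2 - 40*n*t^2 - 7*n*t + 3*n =18*n^3 + n^2*(62*t + 174) + n*(-40*t^2 + 462*t + 360) - 280*t^2 + 196*t + 168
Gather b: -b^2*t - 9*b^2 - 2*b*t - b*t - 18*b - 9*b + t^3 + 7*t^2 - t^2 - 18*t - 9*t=b^2*(-t - 9) + b*(-3*t - 27) + t^3 + 6*t^2 - 27*t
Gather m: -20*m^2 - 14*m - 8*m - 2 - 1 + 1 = -20*m^2 - 22*m - 2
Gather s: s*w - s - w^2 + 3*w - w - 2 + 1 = s*(w - 1) - w^2 + 2*w - 1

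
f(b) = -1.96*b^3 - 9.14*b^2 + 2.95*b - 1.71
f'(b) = -5.88*b^2 - 18.28*b + 2.95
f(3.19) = -148.93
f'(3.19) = -115.20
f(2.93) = -120.83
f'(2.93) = -101.09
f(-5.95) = 70.02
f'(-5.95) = -96.45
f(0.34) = -1.84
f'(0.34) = -3.94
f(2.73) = -101.65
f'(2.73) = -90.78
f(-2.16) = -30.97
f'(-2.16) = 15.00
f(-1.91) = -27.03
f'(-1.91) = 16.41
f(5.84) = -686.59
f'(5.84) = -304.35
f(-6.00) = 74.91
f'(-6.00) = -99.05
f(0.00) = -1.71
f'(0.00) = 2.95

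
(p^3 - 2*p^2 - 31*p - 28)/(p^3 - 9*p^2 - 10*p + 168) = (p + 1)/(p - 6)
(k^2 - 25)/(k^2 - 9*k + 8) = (k^2 - 25)/(k^2 - 9*k + 8)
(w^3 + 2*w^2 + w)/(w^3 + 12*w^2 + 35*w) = (w^2 + 2*w + 1)/(w^2 + 12*w + 35)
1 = 1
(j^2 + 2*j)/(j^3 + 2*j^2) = 1/j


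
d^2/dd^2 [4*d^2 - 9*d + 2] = 8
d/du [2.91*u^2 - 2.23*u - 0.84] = 5.82*u - 2.23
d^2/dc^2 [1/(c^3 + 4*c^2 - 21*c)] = 2*(-c*(3*c + 4)*(c^2 + 4*c - 21) + (3*c^2 + 8*c - 21)^2)/(c^3*(c^2 + 4*c - 21)^3)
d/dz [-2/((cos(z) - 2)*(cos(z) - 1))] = 2*(3 - 2*cos(z))*sin(z)/((cos(z) - 2)^2*(cos(z) - 1)^2)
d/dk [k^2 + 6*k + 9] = 2*k + 6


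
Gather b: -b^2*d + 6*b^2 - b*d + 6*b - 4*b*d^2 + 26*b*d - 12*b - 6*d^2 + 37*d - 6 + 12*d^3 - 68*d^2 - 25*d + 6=b^2*(6 - d) + b*(-4*d^2 + 25*d - 6) + 12*d^3 - 74*d^2 + 12*d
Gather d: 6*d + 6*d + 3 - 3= 12*d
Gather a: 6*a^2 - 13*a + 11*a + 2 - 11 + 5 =6*a^2 - 2*a - 4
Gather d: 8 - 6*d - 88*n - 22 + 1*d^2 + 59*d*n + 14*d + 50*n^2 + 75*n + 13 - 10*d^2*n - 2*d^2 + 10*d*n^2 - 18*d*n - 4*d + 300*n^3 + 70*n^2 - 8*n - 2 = d^2*(-10*n - 1) + d*(10*n^2 + 41*n + 4) + 300*n^3 + 120*n^2 - 21*n - 3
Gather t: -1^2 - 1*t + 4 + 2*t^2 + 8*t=2*t^2 + 7*t + 3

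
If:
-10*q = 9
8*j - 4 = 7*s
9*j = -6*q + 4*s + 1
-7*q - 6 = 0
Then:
No Solution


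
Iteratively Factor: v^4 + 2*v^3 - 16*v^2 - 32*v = (v - 4)*(v^3 + 6*v^2 + 8*v) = (v - 4)*(v + 4)*(v^2 + 2*v) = v*(v - 4)*(v + 4)*(v + 2)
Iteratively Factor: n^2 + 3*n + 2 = (n + 2)*(n + 1)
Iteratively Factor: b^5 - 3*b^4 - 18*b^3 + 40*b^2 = (b + 4)*(b^4 - 7*b^3 + 10*b^2) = b*(b + 4)*(b^3 - 7*b^2 + 10*b) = b*(b - 5)*(b + 4)*(b^2 - 2*b) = b^2*(b - 5)*(b + 4)*(b - 2)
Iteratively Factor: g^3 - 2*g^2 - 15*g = (g)*(g^2 - 2*g - 15) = g*(g + 3)*(g - 5)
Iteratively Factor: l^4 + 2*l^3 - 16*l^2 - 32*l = (l + 2)*(l^3 - 16*l) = (l - 4)*(l + 2)*(l^2 + 4*l) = l*(l - 4)*(l + 2)*(l + 4)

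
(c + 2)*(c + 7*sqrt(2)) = c^2 + 2*c + 7*sqrt(2)*c + 14*sqrt(2)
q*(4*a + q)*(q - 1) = 4*a*q^2 - 4*a*q + q^3 - q^2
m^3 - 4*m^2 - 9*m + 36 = (m - 4)*(m - 3)*(m + 3)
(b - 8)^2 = b^2 - 16*b + 64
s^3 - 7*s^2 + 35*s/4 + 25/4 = (s - 5)*(s - 5/2)*(s + 1/2)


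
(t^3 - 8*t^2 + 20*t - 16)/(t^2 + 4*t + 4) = (t^3 - 8*t^2 + 20*t - 16)/(t^2 + 4*t + 4)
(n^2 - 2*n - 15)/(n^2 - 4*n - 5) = (n + 3)/(n + 1)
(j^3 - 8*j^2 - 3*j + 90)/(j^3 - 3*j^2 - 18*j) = (j - 5)/j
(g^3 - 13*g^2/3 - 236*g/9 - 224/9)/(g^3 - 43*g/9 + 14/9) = (3*g^2 - 20*g - 32)/(3*g^2 - 7*g + 2)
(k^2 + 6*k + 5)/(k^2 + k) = (k + 5)/k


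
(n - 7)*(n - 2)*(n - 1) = n^3 - 10*n^2 + 23*n - 14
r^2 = r^2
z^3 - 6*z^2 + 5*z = z*(z - 5)*(z - 1)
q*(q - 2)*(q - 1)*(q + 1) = q^4 - 2*q^3 - q^2 + 2*q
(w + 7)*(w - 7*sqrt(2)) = w^2 - 7*sqrt(2)*w + 7*w - 49*sqrt(2)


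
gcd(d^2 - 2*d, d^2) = d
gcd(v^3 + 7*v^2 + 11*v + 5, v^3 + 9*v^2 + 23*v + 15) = v^2 + 6*v + 5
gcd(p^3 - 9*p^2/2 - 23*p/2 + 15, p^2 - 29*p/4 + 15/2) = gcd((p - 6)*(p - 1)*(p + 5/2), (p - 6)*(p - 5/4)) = p - 6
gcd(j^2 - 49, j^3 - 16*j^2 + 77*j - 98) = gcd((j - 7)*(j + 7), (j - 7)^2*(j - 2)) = j - 7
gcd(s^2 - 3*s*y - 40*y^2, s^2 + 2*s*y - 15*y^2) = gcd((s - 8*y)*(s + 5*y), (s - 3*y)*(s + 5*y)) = s + 5*y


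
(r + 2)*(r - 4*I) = r^2 + 2*r - 4*I*r - 8*I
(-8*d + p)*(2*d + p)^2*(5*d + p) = -160*d^4 - 172*d^3*p - 48*d^2*p^2 + d*p^3 + p^4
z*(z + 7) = z^2 + 7*z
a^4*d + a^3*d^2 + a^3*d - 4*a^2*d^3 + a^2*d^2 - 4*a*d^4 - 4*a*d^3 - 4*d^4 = (a - 2*d)*(a + d)*(a + 2*d)*(a*d + d)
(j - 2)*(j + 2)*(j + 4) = j^3 + 4*j^2 - 4*j - 16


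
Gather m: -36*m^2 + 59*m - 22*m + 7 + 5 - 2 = -36*m^2 + 37*m + 10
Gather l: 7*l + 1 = 7*l + 1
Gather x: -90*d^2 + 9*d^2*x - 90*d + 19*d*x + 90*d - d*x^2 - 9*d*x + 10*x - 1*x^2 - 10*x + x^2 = -90*d^2 - d*x^2 + x*(9*d^2 + 10*d)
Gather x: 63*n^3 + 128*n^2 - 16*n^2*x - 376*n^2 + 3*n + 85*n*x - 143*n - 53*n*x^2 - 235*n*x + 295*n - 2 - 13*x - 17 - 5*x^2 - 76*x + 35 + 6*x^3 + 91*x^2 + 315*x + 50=63*n^3 - 248*n^2 + 155*n + 6*x^3 + x^2*(86 - 53*n) + x*(-16*n^2 - 150*n + 226) + 66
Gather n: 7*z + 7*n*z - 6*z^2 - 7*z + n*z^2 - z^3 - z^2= n*(z^2 + 7*z) - z^3 - 7*z^2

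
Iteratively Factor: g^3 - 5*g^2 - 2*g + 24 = (g - 4)*(g^2 - g - 6) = (g - 4)*(g + 2)*(g - 3)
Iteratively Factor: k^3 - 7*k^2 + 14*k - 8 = (k - 2)*(k^2 - 5*k + 4) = (k - 4)*(k - 2)*(k - 1)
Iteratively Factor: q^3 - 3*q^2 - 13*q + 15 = (q + 3)*(q^2 - 6*q + 5) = (q - 1)*(q + 3)*(q - 5)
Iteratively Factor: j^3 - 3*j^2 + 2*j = (j)*(j^2 - 3*j + 2) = j*(j - 2)*(j - 1)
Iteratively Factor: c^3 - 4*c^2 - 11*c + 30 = (c - 5)*(c^2 + c - 6) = (c - 5)*(c + 3)*(c - 2)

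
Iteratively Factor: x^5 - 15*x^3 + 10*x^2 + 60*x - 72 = (x - 2)*(x^4 + 2*x^3 - 11*x^2 - 12*x + 36) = (x - 2)*(x + 3)*(x^3 - x^2 - 8*x + 12) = (x - 2)*(x + 3)^2*(x^2 - 4*x + 4) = (x - 2)^2*(x + 3)^2*(x - 2)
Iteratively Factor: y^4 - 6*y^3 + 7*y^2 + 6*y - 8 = (y - 4)*(y^3 - 2*y^2 - y + 2) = (y - 4)*(y - 2)*(y^2 - 1) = (y - 4)*(y - 2)*(y + 1)*(y - 1)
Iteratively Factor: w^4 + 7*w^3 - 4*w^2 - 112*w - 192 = (w - 4)*(w^3 + 11*w^2 + 40*w + 48) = (w - 4)*(w + 4)*(w^2 + 7*w + 12) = (w - 4)*(w + 4)^2*(w + 3)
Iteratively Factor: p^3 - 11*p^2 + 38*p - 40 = (p - 4)*(p^2 - 7*p + 10) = (p - 4)*(p - 2)*(p - 5)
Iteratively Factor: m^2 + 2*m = (m)*(m + 2)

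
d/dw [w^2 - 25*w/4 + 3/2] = 2*w - 25/4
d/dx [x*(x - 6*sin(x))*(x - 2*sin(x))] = -8*x^2*cos(x) + 3*x^2 - 16*x*sin(x) + 12*x*sin(2*x) + 12*sin(x)^2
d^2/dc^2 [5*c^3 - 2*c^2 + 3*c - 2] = 30*c - 4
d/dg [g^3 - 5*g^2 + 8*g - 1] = 3*g^2 - 10*g + 8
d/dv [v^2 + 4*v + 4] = 2*v + 4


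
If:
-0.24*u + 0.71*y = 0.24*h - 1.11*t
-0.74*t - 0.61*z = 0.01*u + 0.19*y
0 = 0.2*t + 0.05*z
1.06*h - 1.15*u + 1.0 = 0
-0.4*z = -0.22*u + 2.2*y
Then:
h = -0.33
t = 0.01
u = 0.57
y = 0.06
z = -0.04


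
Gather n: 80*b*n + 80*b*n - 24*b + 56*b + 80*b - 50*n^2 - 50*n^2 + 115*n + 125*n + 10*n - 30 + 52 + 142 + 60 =112*b - 100*n^2 + n*(160*b + 250) + 224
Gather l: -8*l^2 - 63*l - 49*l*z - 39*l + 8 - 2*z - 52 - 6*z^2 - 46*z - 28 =-8*l^2 + l*(-49*z - 102) - 6*z^2 - 48*z - 72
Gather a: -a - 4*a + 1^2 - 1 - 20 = -5*a - 20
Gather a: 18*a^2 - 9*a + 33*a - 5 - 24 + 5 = 18*a^2 + 24*a - 24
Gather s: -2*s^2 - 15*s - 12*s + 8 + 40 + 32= -2*s^2 - 27*s + 80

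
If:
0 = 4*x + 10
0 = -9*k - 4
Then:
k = -4/9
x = -5/2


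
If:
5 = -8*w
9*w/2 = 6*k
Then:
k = -15/32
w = -5/8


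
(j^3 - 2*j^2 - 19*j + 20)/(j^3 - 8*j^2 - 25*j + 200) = (j^2 + 3*j - 4)/(j^2 - 3*j - 40)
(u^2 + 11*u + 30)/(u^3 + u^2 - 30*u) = (u + 5)/(u*(u - 5))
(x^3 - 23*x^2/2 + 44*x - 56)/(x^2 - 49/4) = 2*(x^2 - 8*x + 16)/(2*x + 7)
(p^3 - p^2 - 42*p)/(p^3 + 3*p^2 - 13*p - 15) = p*(p^2 - p - 42)/(p^3 + 3*p^2 - 13*p - 15)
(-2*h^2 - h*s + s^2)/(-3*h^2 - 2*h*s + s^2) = (-2*h + s)/(-3*h + s)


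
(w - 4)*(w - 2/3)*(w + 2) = w^3 - 8*w^2/3 - 20*w/3 + 16/3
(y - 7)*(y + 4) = y^2 - 3*y - 28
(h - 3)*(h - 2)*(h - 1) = h^3 - 6*h^2 + 11*h - 6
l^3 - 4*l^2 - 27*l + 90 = (l - 6)*(l - 3)*(l + 5)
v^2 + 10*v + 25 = (v + 5)^2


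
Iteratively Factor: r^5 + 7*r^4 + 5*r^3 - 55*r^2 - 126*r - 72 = (r + 4)*(r^4 + 3*r^3 - 7*r^2 - 27*r - 18) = (r - 3)*(r + 4)*(r^3 + 6*r^2 + 11*r + 6) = (r - 3)*(r + 1)*(r + 4)*(r^2 + 5*r + 6) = (r - 3)*(r + 1)*(r + 2)*(r + 4)*(r + 3)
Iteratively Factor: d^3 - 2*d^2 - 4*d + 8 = (d - 2)*(d^2 - 4) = (d - 2)*(d + 2)*(d - 2)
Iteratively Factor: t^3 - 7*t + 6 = (t - 2)*(t^2 + 2*t - 3) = (t - 2)*(t - 1)*(t + 3)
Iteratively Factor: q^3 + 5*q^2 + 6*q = (q + 2)*(q^2 + 3*q) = q*(q + 2)*(q + 3)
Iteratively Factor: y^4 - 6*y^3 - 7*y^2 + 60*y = (y - 4)*(y^3 - 2*y^2 - 15*y) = y*(y - 4)*(y^2 - 2*y - 15) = y*(y - 4)*(y + 3)*(y - 5)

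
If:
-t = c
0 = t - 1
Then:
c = -1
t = 1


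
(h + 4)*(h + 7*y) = h^2 + 7*h*y + 4*h + 28*y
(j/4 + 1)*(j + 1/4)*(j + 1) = j^3/4 + 21*j^2/16 + 21*j/16 + 1/4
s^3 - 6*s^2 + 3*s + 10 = (s - 5)*(s - 2)*(s + 1)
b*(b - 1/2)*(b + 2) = b^3 + 3*b^2/2 - b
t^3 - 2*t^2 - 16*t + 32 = (t - 4)*(t - 2)*(t + 4)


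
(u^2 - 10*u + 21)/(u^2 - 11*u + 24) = (u - 7)/(u - 8)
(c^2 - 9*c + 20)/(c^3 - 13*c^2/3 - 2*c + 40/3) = 3*(c - 5)/(3*c^2 - c - 10)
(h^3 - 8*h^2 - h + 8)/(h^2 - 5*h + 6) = (h^3 - 8*h^2 - h + 8)/(h^2 - 5*h + 6)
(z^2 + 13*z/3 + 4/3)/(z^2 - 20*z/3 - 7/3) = (z + 4)/(z - 7)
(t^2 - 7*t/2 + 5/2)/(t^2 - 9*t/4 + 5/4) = 2*(2*t - 5)/(4*t - 5)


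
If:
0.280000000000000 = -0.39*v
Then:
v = -0.72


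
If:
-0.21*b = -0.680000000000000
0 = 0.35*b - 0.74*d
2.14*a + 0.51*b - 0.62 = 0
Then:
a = -0.48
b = 3.24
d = 1.53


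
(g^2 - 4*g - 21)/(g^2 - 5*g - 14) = (g + 3)/(g + 2)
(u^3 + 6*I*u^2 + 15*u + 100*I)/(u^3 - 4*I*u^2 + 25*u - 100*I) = (u + 5*I)/(u - 5*I)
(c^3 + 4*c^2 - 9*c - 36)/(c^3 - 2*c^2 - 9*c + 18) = (c + 4)/(c - 2)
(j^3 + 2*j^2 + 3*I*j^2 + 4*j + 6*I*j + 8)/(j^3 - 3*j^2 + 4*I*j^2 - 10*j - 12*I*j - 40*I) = (j - I)/(j - 5)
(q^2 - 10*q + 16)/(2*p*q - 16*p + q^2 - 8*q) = (q - 2)/(2*p + q)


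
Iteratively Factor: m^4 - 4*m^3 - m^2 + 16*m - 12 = (m - 2)*(m^3 - 2*m^2 - 5*m + 6) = (m - 2)*(m - 1)*(m^2 - m - 6) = (m - 3)*(m - 2)*(m - 1)*(m + 2)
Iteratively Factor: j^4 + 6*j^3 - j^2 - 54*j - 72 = (j + 4)*(j^3 + 2*j^2 - 9*j - 18) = (j + 2)*(j + 4)*(j^2 - 9) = (j - 3)*(j + 2)*(j + 4)*(j + 3)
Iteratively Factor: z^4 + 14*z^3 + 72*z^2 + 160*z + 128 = (z + 4)*(z^3 + 10*z^2 + 32*z + 32) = (z + 2)*(z + 4)*(z^2 + 8*z + 16) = (z + 2)*(z + 4)^2*(z + 4)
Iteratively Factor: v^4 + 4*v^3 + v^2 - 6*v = (v + 2)*(v^3 + 2*v^2 - 3*v) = v*(v + 2)*(v^2 + 2*v - 3) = v*(v - 1)*(v + 2)*(v + 3)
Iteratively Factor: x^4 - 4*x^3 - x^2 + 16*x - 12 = (x - 3)*(x^3 - x^2 - 4*x + 4) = (x - 3)*(x - 1)*(x^2 - 4) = (x - 3)*(x - 2)*(x - 1)*(x + 2)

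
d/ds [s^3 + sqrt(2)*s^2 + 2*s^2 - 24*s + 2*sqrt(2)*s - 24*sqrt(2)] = 3*s^2 + 2*sqrt(2)*s + 4*s - 24 + 2*sqrt(2)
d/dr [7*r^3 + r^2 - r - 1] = 21*r^2 + 2*r - 1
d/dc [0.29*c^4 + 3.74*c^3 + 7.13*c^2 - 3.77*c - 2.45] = 1.16*c^3 + 11.22*c^2 + 14.26*c - 3.77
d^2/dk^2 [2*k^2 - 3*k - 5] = 4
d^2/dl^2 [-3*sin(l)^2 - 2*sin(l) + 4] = 2*sin(l) - 6*cos(2*l)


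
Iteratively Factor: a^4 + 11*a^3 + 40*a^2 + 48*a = (a + 4)*(a^3 + 7*a^2 + 12*a) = (a + 3)*(a + 4)*(a^2 + 4*a) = a*(a + 3)*(a + 4)*(a + 4)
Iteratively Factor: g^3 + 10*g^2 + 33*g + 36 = (g + 3)*(g^2 + 7*g + 12) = (g + 3)^2*(g + 4)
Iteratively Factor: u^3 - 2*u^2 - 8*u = (u)*(u^2 - 2*u - 8) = u*(u + 2)*(u - 4)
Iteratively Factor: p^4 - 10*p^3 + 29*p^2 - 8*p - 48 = (p - 3)*(p^3 - 7*p^2 + 8*p + 16) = (p - 4)*(p - 3)*(p^2 - 3*p - 4) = (p - 4)*(p - 3)*(p + 1)*(p - 4)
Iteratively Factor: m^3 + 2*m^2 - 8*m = (m + 4)*(m^2 - 2*m) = (m - 2)*(m + 4)*(m)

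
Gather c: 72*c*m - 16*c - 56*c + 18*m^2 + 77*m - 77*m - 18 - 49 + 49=c*(72*m - 72) + 18*m^2 - 18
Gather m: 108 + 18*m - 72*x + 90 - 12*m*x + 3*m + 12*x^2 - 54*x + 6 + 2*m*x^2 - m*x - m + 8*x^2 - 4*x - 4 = m*(2*x^2 - 13*x + 20) + 20*x^2 - 130*x + 200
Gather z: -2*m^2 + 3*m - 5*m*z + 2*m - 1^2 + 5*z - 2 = -2*m^2 + 5*m + z*(5 - 5*m) - 3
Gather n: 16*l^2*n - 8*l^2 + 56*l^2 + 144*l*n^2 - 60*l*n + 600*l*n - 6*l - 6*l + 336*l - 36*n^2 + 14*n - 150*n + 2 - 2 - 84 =48*l^2 + 324*l + n^2*(144*l - 36) + n*(16*l^2 + 540*l - 136) - 84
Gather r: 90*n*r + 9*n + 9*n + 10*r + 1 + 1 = 18*n + r*(90*n + 10) + 2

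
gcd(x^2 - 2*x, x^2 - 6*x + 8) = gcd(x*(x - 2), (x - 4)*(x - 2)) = x - 2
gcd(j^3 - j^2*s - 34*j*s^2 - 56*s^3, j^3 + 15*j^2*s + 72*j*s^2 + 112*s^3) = j + 4*s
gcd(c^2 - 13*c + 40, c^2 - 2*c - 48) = c - 8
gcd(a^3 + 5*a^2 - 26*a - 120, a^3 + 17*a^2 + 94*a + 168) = a^2 + 10*a + 24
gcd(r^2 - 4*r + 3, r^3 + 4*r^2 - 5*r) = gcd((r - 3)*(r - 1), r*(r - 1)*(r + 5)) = r - 1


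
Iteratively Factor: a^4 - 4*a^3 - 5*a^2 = (a - 5)*(a^3 + a^2) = a*(a - 5)*(a^2 + a) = a^2*(a - 5)*(a + 1)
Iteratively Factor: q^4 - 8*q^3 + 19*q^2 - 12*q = (q)*(q^3 - 8*q^2 + 19*q - 12) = q*(q - 4)*(q^2 - 4*q + 3) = q*(q - 4)*(q - 1)*(q - 3)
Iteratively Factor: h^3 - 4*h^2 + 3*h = (h - 1)*(h^2 - 3*h) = h*(h - 1)*(h - 3)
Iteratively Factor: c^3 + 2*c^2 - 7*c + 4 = (c - 1)*(c^2 + 3*c - 4) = (c - 1)^2*(c + 4)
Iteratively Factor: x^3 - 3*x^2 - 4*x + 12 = (x - 3)*(x^2 - 4) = (x - 3)*(x + 2)*(x - 2)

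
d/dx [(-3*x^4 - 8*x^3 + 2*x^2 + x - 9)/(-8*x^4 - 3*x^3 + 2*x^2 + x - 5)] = (-55*x^6 + 20*x^5 + 5*x^4 - 238*x^3 + 39*x^2 + 16*x + 4)/(64*x^8 + 48*x^7 - 23*x^6 - 28*x^5 + 78*x^4 + 34*x^3 - 19*x^2 - 10*x + 25)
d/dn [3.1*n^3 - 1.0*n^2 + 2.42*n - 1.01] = 9.3*n^2 - 2.0*n + 2.42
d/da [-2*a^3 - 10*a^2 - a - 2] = -6*a^2 - 20*a - 1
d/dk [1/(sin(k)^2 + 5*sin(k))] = -(2*sin(k) + 5)*cos(k)/((sin(k) + 5)^2*sin(k)^2)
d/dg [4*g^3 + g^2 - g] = 12*g^2 + 2*g - 1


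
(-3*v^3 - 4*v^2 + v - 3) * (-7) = 21*v^3 + 28*v^2 - 7*v + 21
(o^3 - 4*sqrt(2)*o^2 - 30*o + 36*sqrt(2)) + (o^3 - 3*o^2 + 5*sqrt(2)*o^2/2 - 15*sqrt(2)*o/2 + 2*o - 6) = 2*o^3 - 3*o^2 - 3*sqrt(2)*o^2/2 - 28*o - 15*sqrt(2)*o/2 - 6 + 36*sqrt(2)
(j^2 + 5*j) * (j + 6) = j^3 + 11*j^2 + 30*j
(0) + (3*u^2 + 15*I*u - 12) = 3*u^2 + 15*I*u - 12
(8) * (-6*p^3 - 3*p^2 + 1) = -48*p^3 - 24*p^2 + 8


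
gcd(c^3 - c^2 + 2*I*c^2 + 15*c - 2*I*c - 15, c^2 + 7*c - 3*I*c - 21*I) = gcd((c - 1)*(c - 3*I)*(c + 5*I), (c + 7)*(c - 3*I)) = c - 3*I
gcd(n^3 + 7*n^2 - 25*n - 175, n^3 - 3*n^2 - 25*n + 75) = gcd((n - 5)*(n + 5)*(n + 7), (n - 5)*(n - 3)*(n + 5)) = n^2 - 25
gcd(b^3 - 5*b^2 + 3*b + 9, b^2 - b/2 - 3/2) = b + 1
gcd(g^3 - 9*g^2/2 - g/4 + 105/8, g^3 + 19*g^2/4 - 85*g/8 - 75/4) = g - 5/2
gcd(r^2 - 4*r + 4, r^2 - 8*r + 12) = r - 2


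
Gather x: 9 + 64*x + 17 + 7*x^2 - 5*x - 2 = 7*x^2 + 59*x + 24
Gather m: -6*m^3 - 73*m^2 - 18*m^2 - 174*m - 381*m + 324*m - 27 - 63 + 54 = -6*m^3 - 91*m^2 - 231*m - 36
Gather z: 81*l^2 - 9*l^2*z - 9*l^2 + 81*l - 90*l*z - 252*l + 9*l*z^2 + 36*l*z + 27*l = 72*l^2 + 9*l*z^2 - 144*l + z*(-9*l^2 - 54*l)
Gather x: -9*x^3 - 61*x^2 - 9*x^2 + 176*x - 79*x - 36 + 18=-9*x^3 - 70*x^2 + 97*x - 18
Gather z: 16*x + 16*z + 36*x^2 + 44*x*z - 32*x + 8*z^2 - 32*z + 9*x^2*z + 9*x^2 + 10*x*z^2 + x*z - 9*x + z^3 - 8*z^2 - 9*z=45*x^2 + 10*x*z^2 - 25*x + z^3 + z*(9*x^2 + 45*x - 25)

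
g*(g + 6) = g^2 + 6*g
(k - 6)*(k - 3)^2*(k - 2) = k^4 - 14*k^3 + 69*k^2 - 144*k + 108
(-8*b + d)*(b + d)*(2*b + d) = -16*b^3 - 22*b^2*d - 5*b*d^2 + d^3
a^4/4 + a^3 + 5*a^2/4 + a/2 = a*(a/2 + 1/2)*(a/2 + 1)*(a + 1)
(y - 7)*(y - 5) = y^2 - 12*y + 35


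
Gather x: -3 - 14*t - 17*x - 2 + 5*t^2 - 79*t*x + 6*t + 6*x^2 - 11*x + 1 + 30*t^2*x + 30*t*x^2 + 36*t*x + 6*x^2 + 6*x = 5*t^2 - 8*t + x^2*(30*t + 12) + x*(30*t^2 - 43*t - 22) - 4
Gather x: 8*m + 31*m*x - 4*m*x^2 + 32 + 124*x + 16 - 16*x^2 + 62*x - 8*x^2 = 8*m + x^2*(-4*m - 24) + x*(31*m + 186) + 48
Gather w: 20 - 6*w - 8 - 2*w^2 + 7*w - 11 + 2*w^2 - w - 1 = 0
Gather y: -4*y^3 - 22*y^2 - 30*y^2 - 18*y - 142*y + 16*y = -4*y^3 - 52*y^2 - 144*y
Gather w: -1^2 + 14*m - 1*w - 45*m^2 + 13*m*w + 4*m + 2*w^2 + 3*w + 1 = -45*m^2 + 18*m + 2*w^2 + w*(13*m + 2)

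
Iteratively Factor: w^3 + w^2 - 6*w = (w + 3)*(w^2 - 2*w) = w*(w + 3)*(w - 2)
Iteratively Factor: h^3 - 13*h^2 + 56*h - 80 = (h - 4)*(h^2 - 9*h + 20) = (h - 5)*(h - 4)*(h - 4)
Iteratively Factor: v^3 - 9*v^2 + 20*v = (v - 5)*(v^2 - 4*v) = (v - 5)*(v - 4)*(v)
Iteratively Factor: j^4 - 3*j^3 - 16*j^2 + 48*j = (j)*(j^3 - 3*j^2 - 16*j + 48) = j*(j - 3)*(j^2 - 16) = j*(j - 3)*(j + 4)*(j - 4)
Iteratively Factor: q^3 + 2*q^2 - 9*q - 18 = (q + 2)*(q^2 - 9) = (q - 3)*(q + 2)*(q + 3)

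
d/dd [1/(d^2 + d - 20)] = (-2*d - 1)/(d^2 + d - 20)^2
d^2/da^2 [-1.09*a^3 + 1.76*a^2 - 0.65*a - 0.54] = 3.52 - 6.54*a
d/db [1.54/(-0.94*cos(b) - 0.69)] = -1.4476*sin(b)/(0.94*cos(b) + 0.69)^2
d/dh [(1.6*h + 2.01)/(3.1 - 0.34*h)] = (1.918756*h - 17.49454)/(0.34*h - 3.1)^3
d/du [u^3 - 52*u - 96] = 3*u^2 - 52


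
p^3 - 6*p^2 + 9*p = p*(p - 3)^2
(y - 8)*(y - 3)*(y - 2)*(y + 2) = y^4 - 11*y^3 + 20*y^2 + 44*y - 96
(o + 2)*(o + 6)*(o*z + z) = o^3*z + 9*o^2*z + 20*o*z + 12*z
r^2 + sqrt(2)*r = r*(r + sqrt(2))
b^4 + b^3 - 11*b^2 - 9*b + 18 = (b - 3)*(b - 1)*(b + 2)*(b + 3)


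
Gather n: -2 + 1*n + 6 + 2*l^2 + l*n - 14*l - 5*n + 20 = 2*l^2 - 14*l + n*(l - 4) + 24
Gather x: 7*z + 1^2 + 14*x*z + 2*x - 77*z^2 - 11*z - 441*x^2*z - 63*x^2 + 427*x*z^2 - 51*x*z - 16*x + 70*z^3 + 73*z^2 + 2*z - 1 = x^2*(-441*z - 63) + x*(427*z^2 - 37*z - 14) + 70*z^3 - 4*z^2 - 2*z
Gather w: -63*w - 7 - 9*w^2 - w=-9*w^2 - 64*w - 7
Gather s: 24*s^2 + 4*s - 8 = 24*s^2 + 4*s - 8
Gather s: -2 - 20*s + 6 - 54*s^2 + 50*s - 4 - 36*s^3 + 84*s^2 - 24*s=-36*s^3 + 30*s^2 + 6*s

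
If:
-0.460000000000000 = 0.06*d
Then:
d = -7.67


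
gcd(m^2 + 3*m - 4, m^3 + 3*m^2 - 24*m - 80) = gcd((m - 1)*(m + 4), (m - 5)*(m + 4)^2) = m + 4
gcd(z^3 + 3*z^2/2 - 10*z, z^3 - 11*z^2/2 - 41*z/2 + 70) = z^2 + 3*z/2 - 10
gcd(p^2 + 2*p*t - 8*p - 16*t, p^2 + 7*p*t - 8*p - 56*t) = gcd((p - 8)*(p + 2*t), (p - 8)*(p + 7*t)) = p - 8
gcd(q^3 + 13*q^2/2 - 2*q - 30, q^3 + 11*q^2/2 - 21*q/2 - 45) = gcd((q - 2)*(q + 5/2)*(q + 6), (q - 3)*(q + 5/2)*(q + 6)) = q^2 + 17*q/2 + 15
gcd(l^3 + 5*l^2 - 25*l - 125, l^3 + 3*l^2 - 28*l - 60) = l - 5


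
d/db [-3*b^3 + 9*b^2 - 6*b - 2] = -9*b^2 + 18*b - 6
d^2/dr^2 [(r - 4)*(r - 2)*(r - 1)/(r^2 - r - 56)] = 16*(8*r^3 - 129*r^2 + 1473*r - 2899)/(r^6 - 3*r^5 - 165*r^4 + 335*r^3 + 9240*r^2 - 9408*r - 175616)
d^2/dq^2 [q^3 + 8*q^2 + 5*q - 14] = 6*q + 16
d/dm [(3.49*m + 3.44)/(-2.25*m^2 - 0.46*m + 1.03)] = (7.8525*m^2 + 15.48*m + 5.1771)/(5.0625*m^4 + 2.07*m^3 - 4.4234*m^2 - 0.9476*m + 1.0609)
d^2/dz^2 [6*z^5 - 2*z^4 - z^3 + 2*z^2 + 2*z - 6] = 120*z^3 - 24*z^2 - 6*z + 4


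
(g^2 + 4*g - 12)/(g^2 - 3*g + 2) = (g + 6)/(g - 1)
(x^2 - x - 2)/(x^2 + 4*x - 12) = (x + 1)/(x + 6)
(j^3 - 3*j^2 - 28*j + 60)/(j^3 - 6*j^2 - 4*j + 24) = (j + 5)/(j + 2)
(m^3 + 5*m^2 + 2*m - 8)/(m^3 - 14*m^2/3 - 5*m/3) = 3*(-m^3 - 5*m^2 - 2*m + 8)/(m*(-3*m^2 + 14*m + 5))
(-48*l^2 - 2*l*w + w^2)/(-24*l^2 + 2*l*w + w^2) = (-8*l + w)/(-4*l + w)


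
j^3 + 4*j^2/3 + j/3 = j*(j + 1/3)*(j + 1)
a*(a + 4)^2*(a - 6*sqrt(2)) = a^4 - 6*sqrt(2)*a^3 + 8*a^3 - 48*sqrt(2)*a^2 + 16*a^2 - 96*sqrt(2)*a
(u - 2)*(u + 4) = u^2 + 2*u - 8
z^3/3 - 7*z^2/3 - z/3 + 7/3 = (z/3 + 1/3)*(z - 7)*(z - 1)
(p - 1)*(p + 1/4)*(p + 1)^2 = p^4 + 5*p^3/4 - 3*p^2/4 - 5*p/4 - 1/4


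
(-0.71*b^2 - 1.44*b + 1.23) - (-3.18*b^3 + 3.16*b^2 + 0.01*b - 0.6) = 3.18*b^3 - 3.87*b^2 - 1.45*b + 1.83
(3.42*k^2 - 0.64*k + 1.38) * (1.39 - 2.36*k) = -8.0712*k^3 + 6.2642*k^2 - 4.1464*k + 1.9182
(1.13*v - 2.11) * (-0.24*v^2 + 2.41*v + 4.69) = -0.2712*v^3 + 3.2297*v^2 + 0.2146*v - 9.8959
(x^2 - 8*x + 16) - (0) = x^2 - 8*x + 16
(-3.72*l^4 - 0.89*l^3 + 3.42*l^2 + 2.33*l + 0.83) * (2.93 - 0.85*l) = 3.162*l^5 - 10.1431*l^4 - 5.5147*l^3 + 8.0401*l^2 + 6.1214*l + 2.4319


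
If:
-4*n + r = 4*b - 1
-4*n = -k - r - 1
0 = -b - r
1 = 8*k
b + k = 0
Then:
No Solution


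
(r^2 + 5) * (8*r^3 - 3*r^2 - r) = 8*r^5 - 3*r^4 + 39*r^3 - 15*r^2 - 5*r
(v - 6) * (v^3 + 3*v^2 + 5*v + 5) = v^4 - 3*v^3 - 13*v^2 - 25*v - 30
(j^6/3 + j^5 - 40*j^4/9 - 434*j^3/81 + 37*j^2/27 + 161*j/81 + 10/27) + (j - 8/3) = j^6/3 + j^5 - 40*j^4/9 - 434*j^3/81 + 37*j^2/27 + 242*j/81 - 62/27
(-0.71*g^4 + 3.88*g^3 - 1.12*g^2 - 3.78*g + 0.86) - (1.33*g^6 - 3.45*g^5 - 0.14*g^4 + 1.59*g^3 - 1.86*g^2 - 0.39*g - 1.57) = -1.33*g^6 + 3.45*g^5 - 0.57*g^4 + 2.29*g^3 + 0.74*g^2 - 3.39*g + 2.43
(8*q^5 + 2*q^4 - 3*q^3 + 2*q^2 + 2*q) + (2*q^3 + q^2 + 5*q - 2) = 8*q^5 + 2*q^4 - q^3 + 3*q^2 + 7*q - 2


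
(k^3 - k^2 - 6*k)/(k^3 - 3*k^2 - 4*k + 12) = k/(k - 2)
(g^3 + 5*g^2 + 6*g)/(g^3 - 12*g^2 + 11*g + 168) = g*(g + 2)/(g^2 - 15*g + 56)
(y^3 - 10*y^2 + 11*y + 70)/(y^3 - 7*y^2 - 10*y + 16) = (y^2 - 12*y + 35)/(y^2 - 9*y + 8)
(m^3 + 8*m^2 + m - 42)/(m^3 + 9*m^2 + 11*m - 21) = (m - 2)/(m - 1)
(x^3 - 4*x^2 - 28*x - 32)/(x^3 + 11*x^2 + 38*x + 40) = (x^2 - 6*x - 16)/(x^2 + 9*x + 20)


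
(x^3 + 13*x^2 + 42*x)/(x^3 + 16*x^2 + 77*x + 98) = x*(x + 6)/(x^2 + 9*x + 14)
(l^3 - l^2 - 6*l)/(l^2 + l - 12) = l*(l + 2)/(l + 4)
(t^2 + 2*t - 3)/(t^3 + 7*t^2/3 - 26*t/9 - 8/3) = 9*(t - 1)/(9*t^2 - 6*t - 8)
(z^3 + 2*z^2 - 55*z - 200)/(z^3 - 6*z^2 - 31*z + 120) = (z + 5)/(z - 3)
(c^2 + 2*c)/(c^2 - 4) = c/(c - 2)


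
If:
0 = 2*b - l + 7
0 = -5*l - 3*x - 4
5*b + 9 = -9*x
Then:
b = -108/25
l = -41/25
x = 7/5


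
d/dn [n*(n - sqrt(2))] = 2*n - sqrt(2)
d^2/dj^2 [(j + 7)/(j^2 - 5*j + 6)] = 2*((j + 7)*(2*j - 5)^2 - (3*j + 2)*(j^2 - 5*j + 6))/(j^2 - 5*j + 6)^3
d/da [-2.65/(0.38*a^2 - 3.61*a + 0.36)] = (2.014*a - 9.5665)/(0.38*a^2 - 3.61*a + 0.36)^2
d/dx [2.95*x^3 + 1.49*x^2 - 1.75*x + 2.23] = 8.85*x^2 + 2.98*x - 1.75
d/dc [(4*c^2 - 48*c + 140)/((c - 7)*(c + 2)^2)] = 4*(12 - c)/(c^3 + 6*c^2 + 12*c + 8)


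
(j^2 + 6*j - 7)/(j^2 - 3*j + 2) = (j + 7)/(j - 2)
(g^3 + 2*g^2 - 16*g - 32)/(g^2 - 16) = g + 2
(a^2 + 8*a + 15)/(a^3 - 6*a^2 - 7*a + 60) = (a + 5)/(a^2 - 9*a + 20)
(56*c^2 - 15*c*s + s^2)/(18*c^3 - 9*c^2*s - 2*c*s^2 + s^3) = (56*c^2 - 15*c*s + s^2)/(18*c^3 - 9*c^2*s - 2*c*s^2 + s^3)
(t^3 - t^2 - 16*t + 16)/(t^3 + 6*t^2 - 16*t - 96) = (t - 1)/(t + 6)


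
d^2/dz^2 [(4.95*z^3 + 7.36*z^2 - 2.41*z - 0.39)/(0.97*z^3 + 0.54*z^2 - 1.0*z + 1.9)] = (8.66442799999999*z^6 + 15.203586*z^5 - 78.61656*z^4 - 191.560744*z^3 - 46.851144*z^2 + 127.62918*z + 44.00148)/(0.912673*z^9 + 1.524258*z^8 - 1.974144*z^7 + 2.377794*z^6 + 8.00652*z^5 - 7.77588*z^4 + 3.3491*z^3 + 11.5482*z^2 - 10.83*z + 6.859)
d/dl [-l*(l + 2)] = -2*l - 2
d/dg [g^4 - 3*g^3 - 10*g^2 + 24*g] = 4*g^3 - 9*g^2 - 20*g + 24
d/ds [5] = 0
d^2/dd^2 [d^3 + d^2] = 6*d + 2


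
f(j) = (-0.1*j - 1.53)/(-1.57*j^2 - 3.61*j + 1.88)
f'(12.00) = -0.00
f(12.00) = 0.01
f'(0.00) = -1.62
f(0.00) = -0.81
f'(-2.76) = 471.82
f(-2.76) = 10.81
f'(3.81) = -0.02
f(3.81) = 0.06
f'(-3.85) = 0.19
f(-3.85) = 0.15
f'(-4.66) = 0.06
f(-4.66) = 0.07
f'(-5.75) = 0.02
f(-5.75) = 0.03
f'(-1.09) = -0.04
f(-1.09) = -0.36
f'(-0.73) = -0.17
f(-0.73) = -0.40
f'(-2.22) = 0.90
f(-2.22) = -0.61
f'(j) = (-0.1*j - 1.53)*(3.14*j + 3.61)/(-1.57*j^2 - 3.61*j + 1.88)^2 - 0.1/(-1.57*j^2 - 3.61*j + 1.88) = (0.157*j^2 + 0.361*j - (0.1*j + 1.53)*(3.14*j + 3.61) - 0.188)/(1.57*j^2 + 3.61*j - 1.88)^2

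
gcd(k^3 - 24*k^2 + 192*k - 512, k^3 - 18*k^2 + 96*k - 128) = k^2 - 16*k + 64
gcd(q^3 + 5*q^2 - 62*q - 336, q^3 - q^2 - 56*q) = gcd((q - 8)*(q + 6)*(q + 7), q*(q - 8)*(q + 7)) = q^2 - q - 56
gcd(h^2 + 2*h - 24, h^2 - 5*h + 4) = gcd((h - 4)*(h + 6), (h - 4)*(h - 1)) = h - 4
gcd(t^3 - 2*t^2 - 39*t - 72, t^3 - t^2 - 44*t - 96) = t^2 - 5*t - 24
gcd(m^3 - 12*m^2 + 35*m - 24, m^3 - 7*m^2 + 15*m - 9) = m^2 - 4*m + 3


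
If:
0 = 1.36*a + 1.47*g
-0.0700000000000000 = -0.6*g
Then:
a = -0.13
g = 0.12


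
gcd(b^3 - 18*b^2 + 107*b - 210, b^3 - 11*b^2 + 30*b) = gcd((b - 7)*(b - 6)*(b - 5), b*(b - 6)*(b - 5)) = b^2 - 11*b + 30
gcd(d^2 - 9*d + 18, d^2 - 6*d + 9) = d - 3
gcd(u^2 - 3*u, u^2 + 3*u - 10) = 1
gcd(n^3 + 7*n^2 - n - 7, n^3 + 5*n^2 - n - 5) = n^2 - 1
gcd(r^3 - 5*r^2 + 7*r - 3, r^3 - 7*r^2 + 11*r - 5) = r^2 - 2*r + 1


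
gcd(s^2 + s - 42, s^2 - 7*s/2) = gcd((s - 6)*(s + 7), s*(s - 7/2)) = 1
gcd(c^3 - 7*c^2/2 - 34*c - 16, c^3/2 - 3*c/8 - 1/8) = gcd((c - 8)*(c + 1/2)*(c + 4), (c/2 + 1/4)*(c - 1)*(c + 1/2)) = c + 1/2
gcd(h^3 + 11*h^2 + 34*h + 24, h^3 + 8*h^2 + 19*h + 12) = h^2 + 5*h + 4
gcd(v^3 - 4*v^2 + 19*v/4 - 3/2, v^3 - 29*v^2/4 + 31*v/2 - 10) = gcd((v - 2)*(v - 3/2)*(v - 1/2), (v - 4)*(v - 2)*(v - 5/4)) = v - 2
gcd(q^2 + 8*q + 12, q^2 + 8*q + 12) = q^2 + 8*q + 12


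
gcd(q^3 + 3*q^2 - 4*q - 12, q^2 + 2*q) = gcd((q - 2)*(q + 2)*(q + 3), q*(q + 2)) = q + 2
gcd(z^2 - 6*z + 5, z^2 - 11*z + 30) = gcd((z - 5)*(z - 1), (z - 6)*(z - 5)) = z - 5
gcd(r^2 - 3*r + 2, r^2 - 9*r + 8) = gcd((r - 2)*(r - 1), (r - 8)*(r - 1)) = r - 1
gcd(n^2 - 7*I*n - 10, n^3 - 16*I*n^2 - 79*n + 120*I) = n - 5*I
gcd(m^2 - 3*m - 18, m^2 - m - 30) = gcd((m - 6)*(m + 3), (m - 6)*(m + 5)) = m - 6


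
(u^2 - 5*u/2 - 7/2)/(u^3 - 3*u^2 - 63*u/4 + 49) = 2*(u + 1)/(2*u^2 + u - 28)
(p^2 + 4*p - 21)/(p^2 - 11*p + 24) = (p + 7)/(p - 8)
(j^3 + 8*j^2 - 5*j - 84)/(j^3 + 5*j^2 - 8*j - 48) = (j + 7)/(j + 4)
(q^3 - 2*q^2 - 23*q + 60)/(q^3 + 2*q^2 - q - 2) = (q^3 - 2*q^2 - 23*q + 60)/(q^3 + 2*q^2 - q - 2)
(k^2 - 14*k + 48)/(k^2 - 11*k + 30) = (k - 8)/(k - 5)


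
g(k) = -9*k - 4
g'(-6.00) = -9.00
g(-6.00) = 50.00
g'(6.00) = -9.00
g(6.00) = -58.00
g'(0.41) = -9.00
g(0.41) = -7.69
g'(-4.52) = -9.00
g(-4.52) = 36.68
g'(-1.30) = -9.00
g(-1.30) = 7.70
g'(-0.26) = -9.00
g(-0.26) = -1.66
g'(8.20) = -9.00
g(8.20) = -77.80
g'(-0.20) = -9.00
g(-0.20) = -2.20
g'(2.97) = -9.00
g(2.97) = -30.73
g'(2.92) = -9.00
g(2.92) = -30.28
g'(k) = -9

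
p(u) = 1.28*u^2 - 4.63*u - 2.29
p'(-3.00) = -12.31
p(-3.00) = 23.12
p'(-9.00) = -27.67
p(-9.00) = 143.06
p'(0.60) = -3.09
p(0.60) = -4.61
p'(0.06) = -4.48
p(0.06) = -2.56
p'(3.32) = 3.87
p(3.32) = -3.55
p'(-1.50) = -8.47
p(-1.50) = 7.54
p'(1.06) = -1.92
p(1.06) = -5.76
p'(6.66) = 12.42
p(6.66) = 23.65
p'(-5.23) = -18.02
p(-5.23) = 56.94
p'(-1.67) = -8.91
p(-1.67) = 9.01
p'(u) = 2.56*u - 4.63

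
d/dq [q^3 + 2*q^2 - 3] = q*(3*q + 4)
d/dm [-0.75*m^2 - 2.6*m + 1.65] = -1.5*m - 2.6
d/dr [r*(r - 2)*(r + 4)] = 3*r^2 + 4*r - 8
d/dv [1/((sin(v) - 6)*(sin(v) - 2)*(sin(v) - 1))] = (-3*sin(v)^2 + 18*sin(v) - 20)*cos(v)/((sin(v) - 6)^2*(sin(v) - 2)^2*(sin(v) - 1)^2)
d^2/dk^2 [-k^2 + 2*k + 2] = -2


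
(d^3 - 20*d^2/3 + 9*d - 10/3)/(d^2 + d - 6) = (d^3 - 20*d^2/3 + 9*d - 10/3)/(d^2 + d - 6)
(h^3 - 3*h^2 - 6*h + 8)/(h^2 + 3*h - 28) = (h^2 + h - 2)/(h + 7)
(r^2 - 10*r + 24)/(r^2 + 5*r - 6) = (r^2 - 10*r + 24)/(r^2 + 5*r - 6)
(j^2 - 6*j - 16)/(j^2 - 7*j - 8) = (j + 2)/(j + 1)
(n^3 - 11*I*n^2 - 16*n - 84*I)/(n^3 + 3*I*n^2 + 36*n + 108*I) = (n^2 - 5*I*n + 14)/(n^2 + 9*I*n - 18)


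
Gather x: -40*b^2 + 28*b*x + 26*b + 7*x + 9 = -40*b^2 + 26*b + x*(28*b + 7) + 9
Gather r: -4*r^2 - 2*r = -4*r^2 - 2*r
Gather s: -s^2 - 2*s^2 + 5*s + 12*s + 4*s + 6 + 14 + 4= -3*s^2 + 21*s + 24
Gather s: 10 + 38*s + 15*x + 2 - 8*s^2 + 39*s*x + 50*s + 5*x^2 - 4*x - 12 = -8*s^2 + s*(39*x + 88) + 5*x^2 + 11*x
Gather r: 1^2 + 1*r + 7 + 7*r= 8*r + 8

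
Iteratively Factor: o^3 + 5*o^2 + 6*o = (o)*(o^2 + 5*o + 6) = o*(o + 2)*(o + 3)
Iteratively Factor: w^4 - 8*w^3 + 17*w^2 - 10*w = (w - 5)*(w^3 - 3*w^2 + 2*w) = (w - 5)*(w - 2)*(w^2 - w) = w*(w - 5)*(w - 2)*(w - 1)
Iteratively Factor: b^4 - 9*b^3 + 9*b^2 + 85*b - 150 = (b - 5)*(b^3 - 4*b^2 - 11*b + 30) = (b - 5)*(b + 3)*(b^2 - 7*b + 10) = (b - 5)*(b - 2)*(b + 3)*(b - 5)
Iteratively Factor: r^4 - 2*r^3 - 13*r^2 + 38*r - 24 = (r - 2)*(r^3 - 13*r + 12) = (r - 3)*(r - 2)*(r^2 + 3*r - 4) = (r - 3)*(r - 2)*(r - 1)*(r + 4)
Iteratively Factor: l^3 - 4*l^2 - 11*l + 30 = (l - 5)*(l^2 + l - 6) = (l - 5)*(l + 3)*(l - 2)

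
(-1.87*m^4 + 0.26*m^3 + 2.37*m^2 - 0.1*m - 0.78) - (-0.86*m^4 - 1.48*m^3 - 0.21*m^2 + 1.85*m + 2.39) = -1.01*m^4 + 1.74*m^3 + 2.58*m^2 - 1.95*m - 3.17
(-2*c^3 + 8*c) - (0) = -2*c^3 + 8*c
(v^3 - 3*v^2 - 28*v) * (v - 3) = v^4 - 6*v^3 - 19*v^2 + 84*v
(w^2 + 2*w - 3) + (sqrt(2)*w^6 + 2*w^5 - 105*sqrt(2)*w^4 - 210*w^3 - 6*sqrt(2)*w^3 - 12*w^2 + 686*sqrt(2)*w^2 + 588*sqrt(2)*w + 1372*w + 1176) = sqrt(2)*w^6 + 2*w^5 - 105*sqrt(2)*w^4 - 210*w^3 - 6*sqrt(2)*w^3 - 11*w^2 + 686*sqrt(2)*w^2 + 588*sqrt(2)*w + 1374*w + 1173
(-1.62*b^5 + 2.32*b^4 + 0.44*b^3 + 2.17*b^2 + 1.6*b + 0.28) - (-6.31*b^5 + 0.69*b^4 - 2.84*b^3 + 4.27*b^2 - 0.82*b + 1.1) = 4.69*b^5 + 1.63*b^4 + 3.28*b^3 - 2.1*b^2 + 2.42*b - 0.82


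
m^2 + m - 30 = (m - 5)*(m + 6)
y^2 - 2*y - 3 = (y - 3)*(y + 1)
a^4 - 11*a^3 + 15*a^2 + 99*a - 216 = (a - 8)*(a - 3)^2*(a + 3)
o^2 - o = o*(o - 1)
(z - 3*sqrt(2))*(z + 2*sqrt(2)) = z^2 - sqrt(2)*z - 12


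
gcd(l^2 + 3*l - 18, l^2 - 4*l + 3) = l - 3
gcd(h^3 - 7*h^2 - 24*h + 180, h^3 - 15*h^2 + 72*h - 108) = h^2 - 12*h + 36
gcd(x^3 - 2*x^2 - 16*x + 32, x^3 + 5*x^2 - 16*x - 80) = x^2 - 16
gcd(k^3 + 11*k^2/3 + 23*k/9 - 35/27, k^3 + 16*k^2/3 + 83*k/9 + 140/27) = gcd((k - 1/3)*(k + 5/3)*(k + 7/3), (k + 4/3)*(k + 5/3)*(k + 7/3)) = k^2 + 4*k + 35/9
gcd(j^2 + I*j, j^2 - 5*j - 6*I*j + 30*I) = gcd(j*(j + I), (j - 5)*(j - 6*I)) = 1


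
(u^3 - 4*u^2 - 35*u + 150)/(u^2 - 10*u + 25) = u + 6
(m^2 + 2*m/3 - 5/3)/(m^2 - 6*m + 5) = (m + 5/3)/(m - 5)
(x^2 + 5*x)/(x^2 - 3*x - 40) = x/(x - 8)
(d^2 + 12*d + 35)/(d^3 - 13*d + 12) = (d^2 + 12*d + 35)/(d^3 - 13*d + 12)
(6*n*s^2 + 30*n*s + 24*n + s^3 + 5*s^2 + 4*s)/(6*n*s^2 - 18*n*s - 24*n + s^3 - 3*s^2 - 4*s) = (s + 4)/(s - 4)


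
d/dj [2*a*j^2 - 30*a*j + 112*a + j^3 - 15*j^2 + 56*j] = 4*a*j - 30*a + 3*j^2 - 30*j + 56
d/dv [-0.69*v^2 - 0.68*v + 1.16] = -1.38*v - 0.68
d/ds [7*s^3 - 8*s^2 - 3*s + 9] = 21*s^2 - 16*s - 3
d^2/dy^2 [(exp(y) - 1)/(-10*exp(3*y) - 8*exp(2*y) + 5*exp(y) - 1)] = (-400*exp(6*y) + 660*exp(5*y) + 616*exp(4*y) + 246*exp(3*y) - 162*exp(2*y) - 12*exp(y) + 4)*exp(y)/(1000*exp(9*y) + 2400*exp(8*y) + 420*exp(7*y) - 1588*exp(6*y) + 270*exp(5*y) + 492*exp(4*y) - 335*exp(3*y) + 99*exp(2*y) - 15*exp(y) + 1)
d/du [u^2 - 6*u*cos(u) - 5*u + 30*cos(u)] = 6*u*sin(u) + 2*u - 30*sin(u) - 6*cos(u) - 5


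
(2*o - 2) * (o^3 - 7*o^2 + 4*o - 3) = 2*o^4 - 16*o^3 + 22*o^2 - 14*o + 6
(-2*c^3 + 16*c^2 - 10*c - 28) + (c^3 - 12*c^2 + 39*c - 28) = -c^3 + 4*c^2 + 29*c - 56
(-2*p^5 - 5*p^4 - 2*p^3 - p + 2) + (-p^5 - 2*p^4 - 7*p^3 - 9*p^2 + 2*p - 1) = -3*p^5 - 7*p^4 - 9*p^3 - 9*p^2 + p + 1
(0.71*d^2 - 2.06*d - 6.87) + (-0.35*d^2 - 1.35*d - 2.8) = 0.36*d^2 - 3.41*d - 9.67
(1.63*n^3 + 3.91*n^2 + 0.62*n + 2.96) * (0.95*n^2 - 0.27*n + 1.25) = 1.5485*n^5 + 3.2744*n^4 + 1.5708*n^3 + 7.5321*n^2 - 0.0242*n + 3.7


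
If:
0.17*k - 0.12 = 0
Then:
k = 0.71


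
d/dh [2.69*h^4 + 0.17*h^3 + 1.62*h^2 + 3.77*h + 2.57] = 10.76*h^3 + 0.51*h^2 + 3.24*h + 3.77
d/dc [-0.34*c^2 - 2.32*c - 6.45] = -0.68*c - 2.32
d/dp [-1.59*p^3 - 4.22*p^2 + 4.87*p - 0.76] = -4.77*p^2 - 8.44*p + 4.87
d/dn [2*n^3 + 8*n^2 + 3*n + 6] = 6*n^2 + 16*n + 3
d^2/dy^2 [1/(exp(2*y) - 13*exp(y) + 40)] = ((13 - 4*exp(y))*(exp(2*y) - 13*exp(y) + 40) + 2*(2*exp(y) - 13)^2*exp(y))*exp(y)/(exp(2*y) - 13*exp(y) + 40)^3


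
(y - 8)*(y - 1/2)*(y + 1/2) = y^3 - 8*y^2 - y/4 + 2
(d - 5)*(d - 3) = d^2 - 8*d + 15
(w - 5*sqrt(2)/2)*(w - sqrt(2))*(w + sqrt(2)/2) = w^3 - 3*sqrt(2)*w^2 + 3*w/2 + 5*sqrt(2)/2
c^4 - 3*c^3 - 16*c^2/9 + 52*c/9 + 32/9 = (c - 8/3)*(c - 2)*(c + 2/3)*(c + 1)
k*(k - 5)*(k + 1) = k^3 - 4*k^2 - 5*k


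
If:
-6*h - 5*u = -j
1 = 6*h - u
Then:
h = u/6 + 1/6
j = 6*u + 1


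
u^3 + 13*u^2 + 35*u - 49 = (u - 1)*(u + 7)^2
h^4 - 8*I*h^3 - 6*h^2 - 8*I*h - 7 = (h - 7*I)*(h - I)^2*(h + I)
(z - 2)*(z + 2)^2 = z^3 + 2*z^2 - 4*z - 8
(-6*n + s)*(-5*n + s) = 30*n^2 - 11*n*s + s^2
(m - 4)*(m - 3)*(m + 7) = m^3 - 37*m + 84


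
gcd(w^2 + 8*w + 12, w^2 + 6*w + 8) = w + 2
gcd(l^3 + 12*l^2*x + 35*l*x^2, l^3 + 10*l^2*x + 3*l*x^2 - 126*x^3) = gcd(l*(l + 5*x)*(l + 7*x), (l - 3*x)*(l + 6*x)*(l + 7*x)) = l + 7*x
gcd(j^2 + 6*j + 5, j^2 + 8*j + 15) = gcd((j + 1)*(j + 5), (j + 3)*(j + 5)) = j + 5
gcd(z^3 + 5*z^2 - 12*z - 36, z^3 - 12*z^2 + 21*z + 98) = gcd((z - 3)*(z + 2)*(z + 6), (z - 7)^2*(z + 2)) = z + 2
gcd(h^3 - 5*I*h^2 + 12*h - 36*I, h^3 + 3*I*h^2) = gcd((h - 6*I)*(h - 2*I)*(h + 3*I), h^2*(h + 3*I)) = h + 3*I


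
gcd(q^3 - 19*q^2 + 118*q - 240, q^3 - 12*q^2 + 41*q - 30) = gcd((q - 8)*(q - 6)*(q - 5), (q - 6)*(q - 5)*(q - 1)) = q^2 - 11*q + 30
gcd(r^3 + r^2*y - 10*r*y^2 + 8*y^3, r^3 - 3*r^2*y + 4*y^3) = -r + 2*y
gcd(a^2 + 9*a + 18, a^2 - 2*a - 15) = a + 3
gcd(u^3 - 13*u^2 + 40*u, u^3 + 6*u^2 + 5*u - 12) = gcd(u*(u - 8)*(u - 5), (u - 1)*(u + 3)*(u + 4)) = 1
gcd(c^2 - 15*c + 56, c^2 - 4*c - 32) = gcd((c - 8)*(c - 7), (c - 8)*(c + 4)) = c - 8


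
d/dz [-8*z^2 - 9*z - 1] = -16*z - 9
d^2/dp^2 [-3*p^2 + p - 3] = -6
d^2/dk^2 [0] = 0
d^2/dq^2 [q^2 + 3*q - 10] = 2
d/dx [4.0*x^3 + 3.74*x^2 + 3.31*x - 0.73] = 12.0*x^2 + 7.48*x + 3.31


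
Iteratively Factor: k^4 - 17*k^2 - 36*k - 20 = (k - 5)*(k^3 + 5*k^2 + 8*k + 4) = (k - 5)*(k + 1)*(k^2 + 4*k + 4) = (k - 5)*(k + 1)*(k + 2)*(k + 2)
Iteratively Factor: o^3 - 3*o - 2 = (o + 1)*(o^2 - o - 2) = (o - 2)*(o + 1)*(o + 1)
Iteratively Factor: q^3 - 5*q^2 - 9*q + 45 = (q - 3)*(q^2 - 2*q - 15) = (q - 5)*(q - 3)*(q + 3)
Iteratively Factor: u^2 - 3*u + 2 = (u - 1)*(u - 2)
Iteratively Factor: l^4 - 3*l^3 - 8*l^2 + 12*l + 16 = (l + 1)*(l^3 - 4*l^2 - 4*l + 16) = (l + 1)*(l + 2)*(l^2 - 6*l + 8) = (l - 2)*(l + 1)*(l + 2)*(l - 4)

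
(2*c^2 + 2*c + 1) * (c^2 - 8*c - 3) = 2*c^4 - 14*c^3 - 21*c^2 - 14*c - 3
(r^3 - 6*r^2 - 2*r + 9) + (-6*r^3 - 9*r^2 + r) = -5*r^3 - 15*r^2 - r + 9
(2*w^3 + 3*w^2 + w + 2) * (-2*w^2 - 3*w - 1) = -4*w^5 - 12*w^4 - 13*w^3 - 10*w^2 - 7*w - 2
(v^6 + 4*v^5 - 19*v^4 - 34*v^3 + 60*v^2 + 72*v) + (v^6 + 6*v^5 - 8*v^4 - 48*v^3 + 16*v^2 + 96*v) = 2*v^6 + 10*v^5 - 27*v^4 - 82*v^3 + 76*v^2 + 168*v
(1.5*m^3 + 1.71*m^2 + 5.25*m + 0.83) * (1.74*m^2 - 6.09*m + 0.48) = 2.61*m^5 - 6.1596*m^4 - 0.5589*m^3 - 29.7075*m^2 - 2.5347*m + 0.3984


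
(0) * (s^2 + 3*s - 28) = 0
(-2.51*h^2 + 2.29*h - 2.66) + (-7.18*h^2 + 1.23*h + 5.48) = -9.69*h^2 + 3.52*h + 2.82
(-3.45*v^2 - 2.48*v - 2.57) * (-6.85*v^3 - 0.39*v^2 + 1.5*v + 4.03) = 23.6325*v^5 + 18.3335*v^4 + 13.3967*v^3 - 16.6212*v^2 - 13.8494*v - 10.3571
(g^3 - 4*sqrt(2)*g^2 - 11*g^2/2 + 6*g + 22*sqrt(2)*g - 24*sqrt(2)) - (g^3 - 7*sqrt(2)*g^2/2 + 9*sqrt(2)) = -11*g^2/2 - sqrt(2)*g^2/2 + 6*g + 22*sqrt(2)*g - 33*sqrt(2)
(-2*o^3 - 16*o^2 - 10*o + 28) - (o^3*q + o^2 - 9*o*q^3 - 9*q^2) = -o^3*q - 2*o^3 - 17*o^2 + 9*o*q^3 - 10*o + 9*q^2 + 28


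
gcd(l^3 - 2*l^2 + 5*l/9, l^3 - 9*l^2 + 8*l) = l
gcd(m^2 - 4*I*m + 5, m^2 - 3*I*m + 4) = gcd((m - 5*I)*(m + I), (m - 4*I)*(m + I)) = m + I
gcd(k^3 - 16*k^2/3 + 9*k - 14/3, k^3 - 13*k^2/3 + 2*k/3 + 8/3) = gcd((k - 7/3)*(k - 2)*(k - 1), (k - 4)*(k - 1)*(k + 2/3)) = k - 1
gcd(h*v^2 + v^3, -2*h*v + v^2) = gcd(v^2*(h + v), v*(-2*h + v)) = v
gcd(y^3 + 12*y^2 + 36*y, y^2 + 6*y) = y^2 + 6*y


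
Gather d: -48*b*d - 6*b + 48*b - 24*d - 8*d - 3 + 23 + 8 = 42*b + d*(-48*b - 32) + 28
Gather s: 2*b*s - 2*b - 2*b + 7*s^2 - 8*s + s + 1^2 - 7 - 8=-4*b + 7*s^2 + s*(2*b - 7) - 14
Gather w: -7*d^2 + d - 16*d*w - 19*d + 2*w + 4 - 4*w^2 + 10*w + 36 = -7*d^2 - 18*d - 4*w^2 + w*(12 - 16*d) + 40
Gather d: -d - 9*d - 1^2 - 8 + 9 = -10*d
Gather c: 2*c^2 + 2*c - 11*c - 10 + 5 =2*c^2 - 9*c - 5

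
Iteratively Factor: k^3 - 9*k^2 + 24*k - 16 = (k - 1)*(k^2 - 8*k + 16) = (k - 4)*(k - 1)*(k - 4)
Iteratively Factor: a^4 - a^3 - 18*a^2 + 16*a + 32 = (a + 4)*(a^3 - 5*a^2 + 2*a + 8) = (a - 2)*(a + 4)*(a^2 - 3*a - 4) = (a - 2)*(a + 1)*(a + 4)*(a - 4)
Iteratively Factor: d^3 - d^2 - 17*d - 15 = (d - 5)*(d^2 + 4*d + 3) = (d - 5)*(d + 1)*(d + 3)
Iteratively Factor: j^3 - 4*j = (j + 2)*(j^2 - 2*j) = j*(j + 2)*(j - 2)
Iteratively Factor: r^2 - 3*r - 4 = (r - 4)*(r + 1)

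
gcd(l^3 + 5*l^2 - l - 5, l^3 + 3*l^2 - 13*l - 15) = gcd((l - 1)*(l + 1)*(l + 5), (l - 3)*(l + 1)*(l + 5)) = l^2 + 6*l + 5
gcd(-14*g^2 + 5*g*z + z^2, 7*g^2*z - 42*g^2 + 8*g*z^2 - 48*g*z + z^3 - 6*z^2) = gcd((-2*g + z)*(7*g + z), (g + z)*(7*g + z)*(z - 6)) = 7*g + z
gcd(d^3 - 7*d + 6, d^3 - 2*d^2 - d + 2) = d^2 - 3*d + 2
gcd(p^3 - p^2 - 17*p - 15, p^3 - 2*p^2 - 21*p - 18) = p^2 + 4*p + 3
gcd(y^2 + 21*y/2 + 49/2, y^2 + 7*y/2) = y + 7/2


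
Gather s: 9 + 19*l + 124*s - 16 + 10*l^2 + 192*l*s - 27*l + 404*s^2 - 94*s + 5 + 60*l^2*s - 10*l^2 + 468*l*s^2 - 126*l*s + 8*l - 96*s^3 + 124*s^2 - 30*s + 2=-96*s^3 + s^2*(468*l + 528) + s*(60*l^2 + 66*l)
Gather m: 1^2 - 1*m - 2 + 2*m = m - 1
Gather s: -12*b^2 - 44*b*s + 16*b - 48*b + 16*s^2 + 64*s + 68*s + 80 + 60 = -12*b^2 - 32*b + 16*s^2 + s*(132 - 44*b) + 140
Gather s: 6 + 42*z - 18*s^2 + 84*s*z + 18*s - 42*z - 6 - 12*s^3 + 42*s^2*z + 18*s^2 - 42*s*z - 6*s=-12*s^3 + 42*s^2*z + s*(42*z + 12)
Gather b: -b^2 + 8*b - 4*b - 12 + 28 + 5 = -b^2 + 4*b + 21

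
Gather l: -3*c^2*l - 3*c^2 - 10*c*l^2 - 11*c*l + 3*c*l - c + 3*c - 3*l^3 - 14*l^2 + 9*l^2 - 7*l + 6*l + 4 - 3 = -3*c^2 + 2*c - 3*l^3 + l^2*(-10*c - 5) + l*(-3*c^2 - 8*c - 1) + 1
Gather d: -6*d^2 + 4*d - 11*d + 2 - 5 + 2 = -6*d^2 - 7*d - 1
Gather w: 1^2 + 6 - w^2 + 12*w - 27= -w^2 + 12*w - 20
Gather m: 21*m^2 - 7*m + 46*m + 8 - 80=21*m^2 + 39*m - 72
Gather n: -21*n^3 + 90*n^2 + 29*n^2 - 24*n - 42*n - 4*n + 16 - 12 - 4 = -21*n^3 + 119*n^2 - 70*n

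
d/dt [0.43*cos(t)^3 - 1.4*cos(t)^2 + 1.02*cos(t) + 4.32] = (-1.29*cos(t)^2 + 2.8*cos(t) - 1.02)*sin(t)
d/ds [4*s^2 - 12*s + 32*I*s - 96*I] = 8*s - 12 + 32*I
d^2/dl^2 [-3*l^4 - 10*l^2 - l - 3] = -36*l^2 - 20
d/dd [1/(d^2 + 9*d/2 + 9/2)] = 2*(-4*d - 9)/(2*d^2 + 9*d + 9)^2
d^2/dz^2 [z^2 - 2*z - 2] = 2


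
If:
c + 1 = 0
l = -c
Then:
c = -1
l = 1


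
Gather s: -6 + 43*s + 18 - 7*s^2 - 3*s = -7*s^2 + 40*s + 12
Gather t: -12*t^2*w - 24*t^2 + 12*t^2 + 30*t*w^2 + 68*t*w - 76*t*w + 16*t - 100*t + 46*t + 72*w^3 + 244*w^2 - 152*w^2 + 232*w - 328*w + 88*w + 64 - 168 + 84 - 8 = t^2*(-12*w - 12) + t*(30*w^2 - 8*w - 38) + 72*w^3 + 92*w^2 - 8*w - 28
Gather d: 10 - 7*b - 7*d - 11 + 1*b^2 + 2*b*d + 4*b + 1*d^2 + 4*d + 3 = b^2 - 3*b + d^2 + d*(2*b - 3) + 2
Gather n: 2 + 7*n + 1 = 7*n + 3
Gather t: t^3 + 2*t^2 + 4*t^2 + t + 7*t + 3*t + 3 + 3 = t^3 + 6*t^2 + 11*t + 6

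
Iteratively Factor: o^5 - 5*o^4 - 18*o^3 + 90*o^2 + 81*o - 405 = (o + 3)*(o^4 - 8*o^3 + 6*o^2 + 72*o - 135) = (o - 3)*(o + 3)*(o^3 - 5*o^2 - 9*o + 45) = (o - 5)*(o - 3)*(o + 3)*(o^2 - 9) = (o - 5)*(o - 3)^2*(o + 3)*(o + 3)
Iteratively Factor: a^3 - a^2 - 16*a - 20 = (a + 2)*(a^2 - 3*a - 10) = (a + 2)^2*(a - 5)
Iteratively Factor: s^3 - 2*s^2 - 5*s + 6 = (s - 1)*(s^2 - s - 6) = (s - 1)*(s + 2)*(s - 3)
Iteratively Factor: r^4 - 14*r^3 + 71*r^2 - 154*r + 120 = (r - 4)*(r^3 - 10*r^2 + 31*r - 30) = (r - 5)*(r - 4)*(r^2 - 5*r + 6) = (r - 5)*(r - 4)*(r - 2)*(r - 3)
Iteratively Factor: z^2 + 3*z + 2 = (z + 1)*(z + 2)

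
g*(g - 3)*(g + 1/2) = g^3 - 5*g^2/2 - 3*g/2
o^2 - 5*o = o*(o - 5)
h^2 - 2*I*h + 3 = (h - 3*I)*(h + I)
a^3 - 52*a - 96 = (a - 8)*(a + 2)*(a + 6)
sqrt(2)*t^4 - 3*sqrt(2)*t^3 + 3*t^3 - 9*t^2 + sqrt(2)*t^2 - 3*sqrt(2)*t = t*(t - 3)*(t + sqrt(2))*(sqrt(2)*t + 1)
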